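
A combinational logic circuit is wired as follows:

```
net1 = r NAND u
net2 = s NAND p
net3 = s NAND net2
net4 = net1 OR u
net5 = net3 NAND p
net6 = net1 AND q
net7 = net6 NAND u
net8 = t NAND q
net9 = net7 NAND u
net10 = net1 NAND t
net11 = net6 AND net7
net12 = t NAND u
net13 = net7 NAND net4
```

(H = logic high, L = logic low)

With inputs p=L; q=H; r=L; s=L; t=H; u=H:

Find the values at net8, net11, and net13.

net1 = r NAND u = L NAND H = H
net4 = net1 OR u = H OR H = H
net6 = net1 AND q = H AND H = H
net7 = net6 NAND u = H NAND H = L
net8 = t NAND q = H NAND H = L
net11 = net6 AND net7 = H AND L = L
net13 = net7 NAND net4 = L NAND H = H

net8 = L  net11 = L  net13 = H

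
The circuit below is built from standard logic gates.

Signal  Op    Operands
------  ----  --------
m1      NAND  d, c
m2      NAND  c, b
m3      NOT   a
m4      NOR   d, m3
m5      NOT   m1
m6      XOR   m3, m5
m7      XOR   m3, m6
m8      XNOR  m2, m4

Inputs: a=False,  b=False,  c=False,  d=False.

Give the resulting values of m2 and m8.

m2 = c NAND b = False NAND False = True
m3 = NOT a = NOT False = True
m4 = d NOR m3 = False NOR True = False
m8 = m2 XNOR m4 = True XNOR False = False

m2 = True, m8 = False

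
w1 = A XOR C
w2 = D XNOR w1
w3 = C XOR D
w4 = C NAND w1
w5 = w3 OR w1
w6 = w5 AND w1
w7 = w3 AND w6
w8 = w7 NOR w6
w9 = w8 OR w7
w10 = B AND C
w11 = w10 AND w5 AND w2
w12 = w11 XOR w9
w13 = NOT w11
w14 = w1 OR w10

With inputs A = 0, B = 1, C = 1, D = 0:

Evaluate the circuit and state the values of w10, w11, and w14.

w1 = A XOR C = 0 XOR 1 = 1
w2 = D XNOR w1 = 0 XNOR 1 = 0
w3 = C XOR D = 1 XOR 0 = 1
w5 = w3 OR w1 = 1 OR 1 = 1
w10 = B AND C = 1 AND 1 = 1
w11 = w10 AND w5 AND w2 = 1 AND 1 AND 0 = 0
w14 = w1 OR w10 = 1 OR 1 = 1

w10 = 1; w11 = 0; w14 = 1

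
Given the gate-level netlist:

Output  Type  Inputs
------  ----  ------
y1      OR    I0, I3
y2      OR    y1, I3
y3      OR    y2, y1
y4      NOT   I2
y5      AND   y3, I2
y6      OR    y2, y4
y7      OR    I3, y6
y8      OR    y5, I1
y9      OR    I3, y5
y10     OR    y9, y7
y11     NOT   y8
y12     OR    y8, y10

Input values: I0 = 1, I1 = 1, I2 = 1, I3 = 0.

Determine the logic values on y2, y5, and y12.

y1 = I0 OR I3 = 1 OR 0 = 1
y2 = y1 OR I3 = 1 OR 0 = 1
y3 = y2 OR y1 = 1 OR 1 = 1
y4 = NOT I2 = NOT 1 = 0
y5 = y3 AND I2 = 1 AND 1 = 1
y6 = y2 OR y4 = 1 OR 0 = 1
y7 = I3 OR y6 = 0 OR 1 = 1
y8 = y5 OR I1 = 1 OR 1 = 1
y9 = I3 OR y5 = 0 OR 1 = 1
y10 = y9 OR y7 = 1 OR 1 = 1
y12 = y8 OR y10 = 1 OR 1 = 1

y2 = 1, y5 = 1, y12 = 1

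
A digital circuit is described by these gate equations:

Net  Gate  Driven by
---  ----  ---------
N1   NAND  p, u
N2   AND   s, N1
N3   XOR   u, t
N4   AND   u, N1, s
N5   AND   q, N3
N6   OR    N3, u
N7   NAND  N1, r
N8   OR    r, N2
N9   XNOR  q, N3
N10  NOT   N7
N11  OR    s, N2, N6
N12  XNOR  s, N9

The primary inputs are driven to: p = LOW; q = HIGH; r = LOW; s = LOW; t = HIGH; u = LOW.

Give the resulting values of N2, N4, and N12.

N2 = LOW, N4 = LOW, N12 = LOW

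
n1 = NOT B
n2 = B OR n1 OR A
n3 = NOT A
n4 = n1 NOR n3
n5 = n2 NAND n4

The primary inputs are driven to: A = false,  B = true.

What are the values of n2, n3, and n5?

n1 = NOT B = NOT true = false
n2 = B OR n1 OR A = true OR false OR false = true
n3 = NOT A = NOT false = true
n4 = n1 NOR n3 = false NOR true = false
n5 = n2 NAND n4 = true NAND false = true

n2 = true, n3 = true, n5 = true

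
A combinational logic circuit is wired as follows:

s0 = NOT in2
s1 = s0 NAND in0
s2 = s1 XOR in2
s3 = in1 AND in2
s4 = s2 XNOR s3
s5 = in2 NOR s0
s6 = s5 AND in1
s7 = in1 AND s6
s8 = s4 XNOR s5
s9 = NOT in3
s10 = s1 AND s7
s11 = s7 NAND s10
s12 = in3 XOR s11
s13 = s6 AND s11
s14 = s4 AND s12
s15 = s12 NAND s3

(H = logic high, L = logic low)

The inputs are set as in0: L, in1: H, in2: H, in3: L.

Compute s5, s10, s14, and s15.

s5 = L, s10 = L, s14 = L, s15 = L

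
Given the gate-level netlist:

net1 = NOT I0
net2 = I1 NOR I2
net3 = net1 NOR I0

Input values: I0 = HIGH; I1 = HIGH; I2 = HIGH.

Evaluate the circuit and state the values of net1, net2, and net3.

net1 = NOT I0 = NOT HIGH = LOW
net2 = I1 NOR I2 = HIGH NOR HIGH = LOW
net3 = net1 NOR I0 = LOW NOR HIGH = LOW

net1 = LOW  net2 = LOW  net3 = LOW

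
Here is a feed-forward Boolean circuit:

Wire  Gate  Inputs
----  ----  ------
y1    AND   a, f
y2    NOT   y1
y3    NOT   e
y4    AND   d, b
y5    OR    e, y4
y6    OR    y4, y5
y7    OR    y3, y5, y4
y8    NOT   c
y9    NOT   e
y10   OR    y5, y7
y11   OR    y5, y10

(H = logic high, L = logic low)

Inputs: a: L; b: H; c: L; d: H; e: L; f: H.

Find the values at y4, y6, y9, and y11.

y3 = NOT e = NOT L = H
y4 = d AND b = H AND H = H
y5 = e OR y4 = L OR H = H
y6 = y4 OR y5 = H OR H = H
y7 = y3 OR y5 OR y4 = H OR H OR H = H
y9 = NOT e = NOT L = H
y10 = y5 OR y7 = H OR H = H
y11 = y5 OR y10 = H OR H = H

y4 = H, y6 = H, y9 = H, y11 = H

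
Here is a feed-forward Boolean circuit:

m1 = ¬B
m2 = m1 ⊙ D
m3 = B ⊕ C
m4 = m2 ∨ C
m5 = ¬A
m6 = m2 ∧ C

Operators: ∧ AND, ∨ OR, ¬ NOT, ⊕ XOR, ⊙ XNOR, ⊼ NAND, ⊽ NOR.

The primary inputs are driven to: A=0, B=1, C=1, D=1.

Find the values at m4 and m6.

m4 = 1  m6 = 0

m1 = NOT B = NOT 1 = 0
m2 = m1 XNOR D = 0 XNOR 1 = 0
m4 = m2 OR C = 0 OR 1 = 1
m6 = m2 AND C = 0 AND 1 = 0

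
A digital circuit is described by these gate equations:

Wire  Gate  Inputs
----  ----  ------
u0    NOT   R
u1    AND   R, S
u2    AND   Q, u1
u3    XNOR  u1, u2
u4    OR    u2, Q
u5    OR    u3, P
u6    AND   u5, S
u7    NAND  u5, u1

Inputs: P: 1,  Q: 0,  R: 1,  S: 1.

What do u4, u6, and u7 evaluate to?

u4 = 0, u6 = 1, u7 = 0

u1 = R AND S = 1 AND 1 = 1
u2 = Q AND u1 = 0 AND 1 = 0
u3 = u1 XNOR u2 = 1 XNOR 0 = 0
u4 = u2 OR Q = 0 OR 0 = 0
u5 = u3 OR P = 0 OR 1 = 1
u6 = u5 AND S = 1 AND 1 = 1
u7 = u5 NAND u1 = 1 NAND 1 = 0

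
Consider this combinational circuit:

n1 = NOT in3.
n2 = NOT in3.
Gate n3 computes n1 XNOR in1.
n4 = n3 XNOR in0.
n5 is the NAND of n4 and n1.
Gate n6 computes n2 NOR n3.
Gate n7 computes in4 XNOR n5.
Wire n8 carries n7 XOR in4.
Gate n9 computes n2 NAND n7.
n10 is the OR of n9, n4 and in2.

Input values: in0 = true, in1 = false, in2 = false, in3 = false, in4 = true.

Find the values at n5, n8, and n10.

n5 = true  n8 = false  n10 = false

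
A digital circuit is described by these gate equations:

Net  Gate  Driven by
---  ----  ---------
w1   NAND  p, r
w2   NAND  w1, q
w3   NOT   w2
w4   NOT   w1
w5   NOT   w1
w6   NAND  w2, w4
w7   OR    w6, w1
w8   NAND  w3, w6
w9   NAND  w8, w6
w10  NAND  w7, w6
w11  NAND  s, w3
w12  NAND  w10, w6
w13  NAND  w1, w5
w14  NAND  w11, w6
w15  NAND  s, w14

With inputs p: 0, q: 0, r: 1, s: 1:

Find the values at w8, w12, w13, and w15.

w8 = 1  w12 = 1  w13 = 1  w15 = 1

w1 = p NAND r = 0 NAND 1 = 1
w2 = w1 NAND q = 1 NAND 0 = 1
w3 = NOT w2 = NOT 1 = 0
w4 = NOT w1 = NOT 1 = 0
w5 = NOT w1 = NOT 1 = 0
w6 = w2 NAND w4 = 1 NAND 0 = 1
w7 = w6 OR w1 = 1 OR 1 = 1
w8 = w3 NAND w6 = 0 NAND 1 = 1
w10 = w7 NAND w6 = 1 NAND 1 = 0
w11 = s NAND w3 = 1 NAND 0 = 1
w12 = w10 NAND w6 = 0 NAND 1 = 1
w13 = w1 NAND w5 = 1 NAND 0 = 1
w14 = w11 NAND w6 = 1 NAND 1 = 0
w15 = s NAND w14 = 1 NAND 0 = 1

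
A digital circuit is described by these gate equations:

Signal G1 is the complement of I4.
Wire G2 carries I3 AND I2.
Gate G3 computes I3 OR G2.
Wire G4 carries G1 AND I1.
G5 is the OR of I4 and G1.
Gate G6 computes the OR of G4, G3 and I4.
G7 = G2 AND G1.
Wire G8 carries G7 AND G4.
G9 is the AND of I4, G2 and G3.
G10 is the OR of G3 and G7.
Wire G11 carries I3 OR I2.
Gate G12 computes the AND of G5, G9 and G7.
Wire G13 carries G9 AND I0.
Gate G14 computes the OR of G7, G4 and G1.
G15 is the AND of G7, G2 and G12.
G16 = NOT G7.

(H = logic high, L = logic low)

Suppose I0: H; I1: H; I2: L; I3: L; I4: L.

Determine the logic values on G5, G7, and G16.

G5 = H, G7 = L, G16 = H

G1 = NOT I4 = NOT L = H
G2 = I3 AND I2 = L AND L = L
G5 = I4 OR G1 = L OR H = H
G7 = G2 AND G1 = L AND H = L
G16 = NOT G7 = NOT L = H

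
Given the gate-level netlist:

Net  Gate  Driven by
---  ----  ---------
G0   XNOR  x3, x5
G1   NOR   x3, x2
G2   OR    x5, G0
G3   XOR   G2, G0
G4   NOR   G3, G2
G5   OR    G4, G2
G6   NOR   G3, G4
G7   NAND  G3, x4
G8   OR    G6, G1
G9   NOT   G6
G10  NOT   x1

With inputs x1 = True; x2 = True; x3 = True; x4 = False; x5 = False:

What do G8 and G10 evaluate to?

G0 = x3 XNOR x5 = True XNOR False = False
G1 = x3 NOR x2 = True NOR True = False
G2 = x5 OR G0 = False OR False = False
G3 = G2 XOR G0 = False XOR False = False
G4 = G3 NOR G2 = False NOR False = True
G6 = G3 NOR G4 = False NOR True = False
G8 = G6 OR G1 = False OR False = False
G10 = NOT x1 = NOT True = False

G8 = False; G10 = False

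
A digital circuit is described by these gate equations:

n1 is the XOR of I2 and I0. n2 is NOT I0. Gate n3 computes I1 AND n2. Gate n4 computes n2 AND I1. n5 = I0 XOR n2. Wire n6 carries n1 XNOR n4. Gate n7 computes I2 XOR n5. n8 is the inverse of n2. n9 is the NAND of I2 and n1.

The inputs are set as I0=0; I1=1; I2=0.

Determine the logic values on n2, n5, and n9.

n1 = I2 XOR I0 = 0 XOR 0 = 0
n2 = NOT I0 = NOT 0 = 1
n5 = I0 XOR n2 = 0 XOR 1 = 1
n9 = I2 NAND n1 = 0 NAND 0 = 1

n2 = 1, n5 = 1, n9 = 1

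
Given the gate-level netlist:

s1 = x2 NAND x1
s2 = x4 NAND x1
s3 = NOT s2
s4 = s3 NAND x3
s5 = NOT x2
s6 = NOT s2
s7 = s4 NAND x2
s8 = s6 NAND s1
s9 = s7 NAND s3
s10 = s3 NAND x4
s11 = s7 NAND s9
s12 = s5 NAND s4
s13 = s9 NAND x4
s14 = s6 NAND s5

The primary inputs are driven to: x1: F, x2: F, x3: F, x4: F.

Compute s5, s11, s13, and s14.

s2 = x4 NAND x1 = F NAND F = T
s3 = NOT s2 = NOT T = F
s4 = s3 NAND x3 = F NAND F = T
s5 = NOT x2 = NOT F = T
s6 = NOT s2 = NOT T = F
s7 = s4 NAND x2 = T NAND F = T
s9 = s7 NAND s3 = T NAND F = T
s11 = s7 NAND s9 = T NAND T = F
s13 = s9 NAND x4 = T NAND F = T
s14 = s6 NAND s5 = F NAND T = T

s5 = T, s11 = F, s13 = T, s14 = T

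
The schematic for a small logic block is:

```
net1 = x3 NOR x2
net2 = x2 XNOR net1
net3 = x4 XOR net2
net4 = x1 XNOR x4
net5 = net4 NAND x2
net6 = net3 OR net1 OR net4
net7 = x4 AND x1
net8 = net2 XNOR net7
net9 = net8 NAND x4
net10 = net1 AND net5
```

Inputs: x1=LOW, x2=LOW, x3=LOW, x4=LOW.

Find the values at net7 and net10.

net7 = LOW, net10 = HIGH

net1 = x3 NOR x2 = LOW NOR LOW = HIGH
net4 = x1 XNOR x4 = LOW XNOR LOW = HIGH
net5 = net4 NAND x2 = HIGH NAND LOW = HIGH
net7 = x4 AND x1 = LOW AND LOW = LOW
net10 = net1 AND net5 = HIGH AND HIGH = HIGH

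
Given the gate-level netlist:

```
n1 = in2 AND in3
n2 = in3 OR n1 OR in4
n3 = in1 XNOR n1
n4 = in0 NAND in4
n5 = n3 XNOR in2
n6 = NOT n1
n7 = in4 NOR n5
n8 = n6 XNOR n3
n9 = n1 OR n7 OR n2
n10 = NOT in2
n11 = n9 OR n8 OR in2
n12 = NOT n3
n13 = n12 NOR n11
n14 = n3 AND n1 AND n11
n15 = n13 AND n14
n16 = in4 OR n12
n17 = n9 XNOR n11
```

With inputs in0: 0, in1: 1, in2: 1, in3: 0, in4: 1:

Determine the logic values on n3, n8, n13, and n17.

n3 = 0  n8 = 0  n13 = 0  n17 = 1

n1 = in2 AND in3 = 1 AND 0 = 0
n2 = in3 OR n1 OR in4 = 0 OR 0 OR 1 = 1
n3 = in1 XNOR n1 = 1 XNOR 0 = 0
n5 = n3 XNOR in2 = 0 XNOR 1 = 0
n6 = NOT n1 = NOT 0 = 1
n7 = in4 NOR n5 = 1 NOR 0 = 0
n8 = n6 XNOR n3 = 1 XNOR 0 = 0
n9 = n1 OR n7 OR n2 = 0 OR 0 OR 1 = 1
n11 = n9 OR n8 OR in2 = 1 OR 0 OR 1 = 1
n12 = NOT n3 = NOT 0 = 1
n13 = n12 NOR n11 = 1 NOR 1 = 0
n17 = n9 XNOR n11 = 1 XNOR 1 = 1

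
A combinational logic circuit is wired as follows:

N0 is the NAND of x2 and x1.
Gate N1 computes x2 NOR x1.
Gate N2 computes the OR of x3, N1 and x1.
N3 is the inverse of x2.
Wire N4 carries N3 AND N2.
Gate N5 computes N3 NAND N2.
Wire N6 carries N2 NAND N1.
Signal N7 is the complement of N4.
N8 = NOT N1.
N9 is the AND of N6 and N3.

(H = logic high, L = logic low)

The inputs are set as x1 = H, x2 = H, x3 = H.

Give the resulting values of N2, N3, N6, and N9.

N2 = H, N3 = L, N6 = H, N9 = L

N1 = x2 NOR x1 = H NOR H = L
N2 = x3 OR N1 OR x1 = H OR L OR H = H
N3 = NOT x2 = NOT H = L
N6 = N2 NAND N1 = H NAND L = H
N9 = N6 AND N3 = H AND L = L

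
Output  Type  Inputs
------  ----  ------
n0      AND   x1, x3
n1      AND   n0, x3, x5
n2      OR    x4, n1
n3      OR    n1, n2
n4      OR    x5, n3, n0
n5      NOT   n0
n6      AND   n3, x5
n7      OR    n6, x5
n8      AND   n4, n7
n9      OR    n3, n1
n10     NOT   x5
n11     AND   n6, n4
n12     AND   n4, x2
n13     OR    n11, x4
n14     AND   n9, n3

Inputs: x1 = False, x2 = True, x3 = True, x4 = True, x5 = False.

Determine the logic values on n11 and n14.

n11 = False, n14 = True

n0 = x1 AND x3 = False AND True = False
n1 = n0 AND x3 AND x5 = False AND True AND False = False
n2 = x4 OR n1 = True OR False = True
n3 = n1 OR n2 = False OR True = True
n4 = x5 OR n3 OR n0 = False OR True OR False = True
n6 = n3 AND x5 = True AND False = False
n9 = n3 OR n1 = True OR False = True
n11 = n6 AND n4 = False AND True = False
n14 = n9 AND n3 = True AND True = True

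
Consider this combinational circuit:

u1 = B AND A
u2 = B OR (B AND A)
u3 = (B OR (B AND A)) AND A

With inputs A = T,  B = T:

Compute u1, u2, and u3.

u1 = T, u2 = T, u3 = T

u1 = T AND T = T
u2 = T OR (T AND T) = T
u3 = (T OR (T AND T)) AND T = T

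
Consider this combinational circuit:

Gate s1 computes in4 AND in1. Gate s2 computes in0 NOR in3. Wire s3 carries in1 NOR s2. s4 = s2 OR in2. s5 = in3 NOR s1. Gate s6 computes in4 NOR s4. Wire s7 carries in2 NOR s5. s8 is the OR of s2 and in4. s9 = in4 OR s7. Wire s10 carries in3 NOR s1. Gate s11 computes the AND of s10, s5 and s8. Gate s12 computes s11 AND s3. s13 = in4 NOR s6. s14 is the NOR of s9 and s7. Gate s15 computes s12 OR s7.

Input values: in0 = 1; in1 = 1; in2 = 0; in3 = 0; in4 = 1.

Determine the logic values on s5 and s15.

s5 = 0; s15 = 1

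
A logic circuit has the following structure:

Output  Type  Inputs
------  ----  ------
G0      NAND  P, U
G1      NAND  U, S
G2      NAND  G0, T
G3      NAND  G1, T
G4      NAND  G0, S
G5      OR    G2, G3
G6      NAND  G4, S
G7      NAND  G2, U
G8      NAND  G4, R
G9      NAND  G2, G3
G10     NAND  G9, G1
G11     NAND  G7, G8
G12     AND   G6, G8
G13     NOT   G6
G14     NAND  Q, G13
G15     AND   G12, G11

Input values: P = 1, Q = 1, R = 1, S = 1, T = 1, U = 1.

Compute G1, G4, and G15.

G1 = 0, G4 = 1, G15 = 0

G0 = P NAND U = 1 NAND 1 = 0
G1 = U NAND S = 1 NAND 1 = 0
G2 = G0 NAND T = 0 NAND 1 = 1
G4 = G0 NAND S = 0 NAND 1 = 1
G6 = G4 NAND S = 1 NAND 1 = 0
G7 = G2 NAND U = 1 NAND 1 = 0
G8 = G4 NAND R = 1 NAND 1 = 0
G11 = G7 NAND G8 = 0 NAND 0 = 1
G12 = G6 AND G8 = 0 AND 0 = 0
G15 = G12 AND G11 = 0 AND 1 = 0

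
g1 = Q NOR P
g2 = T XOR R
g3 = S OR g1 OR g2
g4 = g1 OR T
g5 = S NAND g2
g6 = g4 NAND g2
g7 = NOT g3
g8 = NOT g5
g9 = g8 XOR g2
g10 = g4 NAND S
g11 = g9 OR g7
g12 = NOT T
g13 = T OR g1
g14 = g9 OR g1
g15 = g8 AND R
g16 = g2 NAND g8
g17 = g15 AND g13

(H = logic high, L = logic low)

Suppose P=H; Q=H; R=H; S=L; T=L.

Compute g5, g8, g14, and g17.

g1 = Q NOR P = H NOR H = L
g2 = T XOR R = L XOR H = H
g5 = S NAND g2 = L NAND H = H
g8 = NOT g5 = NOT H = L
g9 = g8 XOR g2 = L XOR H = H
g13 = T OR g1 = L OR L = L
g14 = g9 OR g1 = H OR L = H
g15 = g8 AND R = L AND H = L
g17 = g15 AND g13 = L AND L = L

g5 = H, g8 = L, g14 = H, g17 = L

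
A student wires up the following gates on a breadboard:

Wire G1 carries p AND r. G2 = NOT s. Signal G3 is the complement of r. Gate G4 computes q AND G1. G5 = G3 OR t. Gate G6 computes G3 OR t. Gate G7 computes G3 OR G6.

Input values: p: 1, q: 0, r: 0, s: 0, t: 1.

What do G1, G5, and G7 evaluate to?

G1 = 0, G5 = 1, G7 = 1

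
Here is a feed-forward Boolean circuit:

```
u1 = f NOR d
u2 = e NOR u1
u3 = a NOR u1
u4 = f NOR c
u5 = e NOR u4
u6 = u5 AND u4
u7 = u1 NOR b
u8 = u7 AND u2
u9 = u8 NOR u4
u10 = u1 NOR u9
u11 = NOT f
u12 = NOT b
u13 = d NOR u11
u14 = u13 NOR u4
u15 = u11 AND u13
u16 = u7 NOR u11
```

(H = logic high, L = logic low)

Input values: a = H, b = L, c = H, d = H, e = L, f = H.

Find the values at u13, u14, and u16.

u1 = f NOR d = H NOR H = L
u4 = f NOR c = H NOR H = L
u7 = u1 NOR b = L NOR L = H
u11 = NOT f = NOT H = L
u13 = d NOR u11 = H NOR L = L
u14 = u13 NOR u4 = L NOR L = H
u16 = u7 NOR u11 = H NOR L = L

u13 = L, u14 = H, u16 = L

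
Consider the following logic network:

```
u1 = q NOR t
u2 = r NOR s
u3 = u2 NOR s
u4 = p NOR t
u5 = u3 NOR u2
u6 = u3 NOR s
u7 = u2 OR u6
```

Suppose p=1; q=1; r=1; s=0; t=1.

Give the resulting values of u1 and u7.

u1 = 0; u7 = 0

u1 = q NOR t = 1 NOR 1 = 0
u2 = r NOR s = 1 NOR 0 = 0
u3 = u2 NOR s = 0 NOR 0 = 1
u6 = u3 NOR s = 1 NOR 0 = 0
u7 = u2 OR u6 = 0 OR 0 = 0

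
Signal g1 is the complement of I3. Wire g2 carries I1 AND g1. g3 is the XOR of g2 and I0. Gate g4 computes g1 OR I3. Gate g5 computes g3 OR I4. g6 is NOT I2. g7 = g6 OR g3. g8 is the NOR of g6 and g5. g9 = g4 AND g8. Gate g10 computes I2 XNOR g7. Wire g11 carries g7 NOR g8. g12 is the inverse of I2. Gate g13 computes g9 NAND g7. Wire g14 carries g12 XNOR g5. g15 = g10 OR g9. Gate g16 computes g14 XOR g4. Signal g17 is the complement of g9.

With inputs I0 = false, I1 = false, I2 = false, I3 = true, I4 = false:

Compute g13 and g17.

g1 = NOT I3 = NOT true = false
g2 = I1 AND g1 = false AND false = false
g3 = g2 XOR I0 = false XOR false = false
g4 = g1 OR I3 = false OR true = true
g5 = g3 OR I4 = false OR false = false
g6 = NOT I2 = NOT false = true
g7 = g6 OR g3 = true OR false = true
g8 = g6 NOR g5 = true NOR false = false
g9 = g4 AND g8 = true AND false = false
g13 = g9 NAND g7 = false NAND true = true
g17 = NOT g9 = NOT false = true

g13 = true, g17 = true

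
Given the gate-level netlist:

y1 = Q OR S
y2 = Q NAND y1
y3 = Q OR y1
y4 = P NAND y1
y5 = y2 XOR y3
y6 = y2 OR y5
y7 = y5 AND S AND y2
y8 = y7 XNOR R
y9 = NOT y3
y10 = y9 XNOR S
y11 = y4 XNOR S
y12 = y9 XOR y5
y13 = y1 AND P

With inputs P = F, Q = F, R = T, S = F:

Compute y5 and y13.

y5 = T, y13 = F

y1 = Q OR S = F OR F = F
y2 = Q NAND y1 = F NAND F = T
y3 = Q OR y1 = F OR F = F
y5 = y2 XOR y3 = T XOR F = T
y13 = y1 AND P = F AND F = F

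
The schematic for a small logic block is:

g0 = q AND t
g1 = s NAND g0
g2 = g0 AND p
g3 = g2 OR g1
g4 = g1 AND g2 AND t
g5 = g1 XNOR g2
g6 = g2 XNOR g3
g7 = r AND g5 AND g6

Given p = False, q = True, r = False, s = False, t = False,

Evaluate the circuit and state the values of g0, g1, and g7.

g0 = False, g1 = True, g7 = False

g0 = q AND t = True AND False = False
g1 = s NAND g0 = False NAND False = True
g2 = g0 AND p = False AND False = False
g3 = g2 OR g1 = False OR True = True
g5 = g1 XNOR g2 = True XNOR False = False
g6 = g2 XNOR g3 = False XNOR True = False
g7 = r AND g5 AND g6 = False AND False AND False = False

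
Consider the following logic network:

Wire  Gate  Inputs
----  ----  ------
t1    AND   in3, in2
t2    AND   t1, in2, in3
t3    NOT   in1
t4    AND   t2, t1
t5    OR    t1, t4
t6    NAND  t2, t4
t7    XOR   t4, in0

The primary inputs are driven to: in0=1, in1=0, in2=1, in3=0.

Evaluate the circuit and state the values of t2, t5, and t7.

t2 = 0, t5 = 0, t7 = 1

t1 = in3 AND in2 = 0 AND 1 = 0
t2 = t1 AND in2 AND in3 = 0 AND 1 AND 0 = 0
t4 = t2 AND t1 = 0 AND 0 = 0
t5 = t1 OR t4 = 0 OR 0 = 0
t7 = t4 XOR in0 = 0 XOR 1 = 1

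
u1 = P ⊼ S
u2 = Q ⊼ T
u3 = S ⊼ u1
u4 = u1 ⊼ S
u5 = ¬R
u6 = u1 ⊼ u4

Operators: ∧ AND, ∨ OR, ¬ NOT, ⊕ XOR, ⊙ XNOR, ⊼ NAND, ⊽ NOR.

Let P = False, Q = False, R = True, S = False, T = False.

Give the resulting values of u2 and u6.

u1 = P NAND S = False NAND False = True
u2 = Q NAND T = False NAND False = True
u4 = u1 NAND S = True NAND False = True
u6 = u1 NAND u4 = True NAND True = False

u2 = True  u6 = False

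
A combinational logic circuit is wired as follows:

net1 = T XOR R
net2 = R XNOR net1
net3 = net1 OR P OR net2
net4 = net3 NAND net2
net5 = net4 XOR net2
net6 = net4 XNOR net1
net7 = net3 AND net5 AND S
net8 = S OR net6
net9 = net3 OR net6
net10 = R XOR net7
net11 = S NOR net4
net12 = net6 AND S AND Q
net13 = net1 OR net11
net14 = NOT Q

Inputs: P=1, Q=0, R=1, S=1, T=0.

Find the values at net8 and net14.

net8 = 1; net14 = 1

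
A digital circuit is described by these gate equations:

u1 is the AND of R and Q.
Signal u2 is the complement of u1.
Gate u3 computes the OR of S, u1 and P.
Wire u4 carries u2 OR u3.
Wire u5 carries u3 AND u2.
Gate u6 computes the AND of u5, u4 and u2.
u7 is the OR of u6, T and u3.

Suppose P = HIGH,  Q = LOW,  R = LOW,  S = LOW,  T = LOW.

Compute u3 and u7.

u3 = HIGH, u7 = HIGH

u1 = R AND Q = LOW AND LOW = LOW
u2 = NOT u1 = NOT LOW = HIGH
u3 = S OR u1 OR P = LOW OR LOW OR HIGH = HIGH
u4 = u2 OR u3 = HIGH OR HIGH = HIGH
u5 = u3 AND u2 = HIGH AND HIGH = HIGH
u6 = u5 AND u4 AND u2 = HIGH AND HIGH AND HIGH = HIGH
u7 = u6 OR T OR u3 = HIGH OR LOW OR HIGH = HIGH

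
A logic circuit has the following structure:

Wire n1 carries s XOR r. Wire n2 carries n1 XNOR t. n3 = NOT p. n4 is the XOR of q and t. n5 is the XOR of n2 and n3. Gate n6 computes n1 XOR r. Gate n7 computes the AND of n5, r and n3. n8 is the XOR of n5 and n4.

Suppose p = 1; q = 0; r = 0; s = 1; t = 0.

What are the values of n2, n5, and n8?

n1 = s XOR r = 1 XOR 0 = 1
n2 = n1 XNOR t = 1 XNOR 0 = 0
n3 = NOT p = NOT 1 = 0
n4 = q XOR t = 0 XOR 0 = 0
n5 = n2 XOR n3 = 0 XOR 0 = 0
n8 = n5 XOR n4 = 0 XOR 0 = 0

n2 = 0; n5 = 0; n8 = 0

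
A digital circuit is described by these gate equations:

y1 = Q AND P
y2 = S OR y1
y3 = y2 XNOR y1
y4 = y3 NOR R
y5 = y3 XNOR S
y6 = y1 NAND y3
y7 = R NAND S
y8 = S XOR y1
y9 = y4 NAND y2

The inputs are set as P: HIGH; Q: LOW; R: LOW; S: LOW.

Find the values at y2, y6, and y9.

y2 = LOW, y6 = HIGH, y9 = HIGH

y1 = Q AND P = LOW AND HIGH = LOW
y2 = S OR y1 = LOW OR LOW = LOW
y3 = y2 XNOR y1 = LOW XNOR LOW = HIGH
y4 = y3 NOR R = HIGH NOR LOW = LOW
y6 = y1 NAND y3 = LOW NAND HIGH = HIGH
y9 = y4 NAND y2 = LOW NAND LOW = HIGH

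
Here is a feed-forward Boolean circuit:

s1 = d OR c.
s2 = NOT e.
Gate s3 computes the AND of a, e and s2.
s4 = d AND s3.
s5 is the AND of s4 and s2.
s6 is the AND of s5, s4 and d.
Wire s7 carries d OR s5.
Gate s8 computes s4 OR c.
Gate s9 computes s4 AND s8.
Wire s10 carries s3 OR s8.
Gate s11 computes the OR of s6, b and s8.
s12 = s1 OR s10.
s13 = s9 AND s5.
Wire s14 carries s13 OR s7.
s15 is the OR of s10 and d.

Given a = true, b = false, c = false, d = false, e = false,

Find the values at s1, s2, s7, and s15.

s1 = false  s2 = true  s7 = false  s15 = false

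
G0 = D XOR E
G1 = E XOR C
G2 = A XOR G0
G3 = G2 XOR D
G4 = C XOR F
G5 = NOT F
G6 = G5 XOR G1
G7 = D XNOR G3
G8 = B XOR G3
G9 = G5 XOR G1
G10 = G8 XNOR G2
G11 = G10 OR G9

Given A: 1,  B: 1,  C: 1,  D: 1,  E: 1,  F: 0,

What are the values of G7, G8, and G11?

G7 = 0  G8 = 1  G11 = 1

G0 = D XOR E = 1 XOR 1 = 0
G1 = E XOR C = 1 XOR 1 = 0
G2 = A XOR G0 = 1 XOR 0 = 1
G3 = G2 XOR D = 1 XOR 1 = 0
G5 = NOT F = NOT 0 = 1
G7 = D XNOR G3 = 1 XNOR 0 = 0
G8 = B XOR G3 = 1 XOR 0 = 1
G9 = G5 XOR G1 = 1 XOR 0 = 1
G10 = G8 XNOR G2 = 1 XNOR 1 = 1
G11 = G10 OR G9 = 1 OR 1 = 1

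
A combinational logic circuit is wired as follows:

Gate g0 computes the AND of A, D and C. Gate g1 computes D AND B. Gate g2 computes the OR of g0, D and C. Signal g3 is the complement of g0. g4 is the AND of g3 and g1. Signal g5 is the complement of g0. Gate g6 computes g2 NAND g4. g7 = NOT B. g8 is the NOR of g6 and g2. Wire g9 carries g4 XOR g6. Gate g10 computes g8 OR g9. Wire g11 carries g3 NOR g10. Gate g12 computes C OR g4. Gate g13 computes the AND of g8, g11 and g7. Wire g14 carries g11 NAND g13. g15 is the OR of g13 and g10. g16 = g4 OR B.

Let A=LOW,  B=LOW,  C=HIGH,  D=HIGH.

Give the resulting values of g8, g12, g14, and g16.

g8 = LOW, g12 = HIGH, g14 = HIGH, g16 = LOW

g0 = A AND D AND C = LOW AND HIGH AND HIGH = LOW
g1 = D AND B = HIGH AND LOW = LOW
g2 = g0 OR D OR C = LOW OR HIGH OR HIGH = HIGH
g3 = NOT g0 = NOT LOW = HIGH
g4 = g3 AND g1 = HIGH AND LOW = LOW
g6 = g2 NAND g4 = HIGH NAND LOW = HIGH
g7 = NOT B = NOT LOW = HIGH
g8 = g6 NOR g2 = HIGH NOR HIGH = LOW
g9 = g4 XOR g6 = LOW XOR HIGH = HIGH
g10 = g8 OR g9 = LOW OR HIGH = HIGH
g11 = g3 NOR g10 = HIGH NOR HIGH = LOW
g12 = C OR g4 = HIGH OR LOW = HIGH
g13 = g8 AND g11 AND g7 = LOW AND LOW AND HIGH = LOW
g14 = g11 NAND g13 = LOW NAND LOW = HIGH
g16 = g4 OR B = LOW OR LOW = LOW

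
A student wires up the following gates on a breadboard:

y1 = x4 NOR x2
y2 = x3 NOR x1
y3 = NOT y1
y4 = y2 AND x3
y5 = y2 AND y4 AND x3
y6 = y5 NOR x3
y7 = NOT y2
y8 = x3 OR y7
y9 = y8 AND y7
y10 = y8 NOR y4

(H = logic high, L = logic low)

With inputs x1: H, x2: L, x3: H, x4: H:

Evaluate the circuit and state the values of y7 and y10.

y7 = H; y10 = L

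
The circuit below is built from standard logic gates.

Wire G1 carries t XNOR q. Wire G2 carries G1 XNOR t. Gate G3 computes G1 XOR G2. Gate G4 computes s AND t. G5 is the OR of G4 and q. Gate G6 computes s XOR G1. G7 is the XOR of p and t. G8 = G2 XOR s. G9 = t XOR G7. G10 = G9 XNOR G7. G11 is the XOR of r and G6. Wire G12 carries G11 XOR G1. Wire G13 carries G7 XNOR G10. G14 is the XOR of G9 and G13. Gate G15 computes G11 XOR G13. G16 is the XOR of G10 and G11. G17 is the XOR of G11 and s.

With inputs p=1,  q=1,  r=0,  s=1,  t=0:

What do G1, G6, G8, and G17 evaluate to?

G1 = 0, G6 = 1, G8 = 0, G17 = 0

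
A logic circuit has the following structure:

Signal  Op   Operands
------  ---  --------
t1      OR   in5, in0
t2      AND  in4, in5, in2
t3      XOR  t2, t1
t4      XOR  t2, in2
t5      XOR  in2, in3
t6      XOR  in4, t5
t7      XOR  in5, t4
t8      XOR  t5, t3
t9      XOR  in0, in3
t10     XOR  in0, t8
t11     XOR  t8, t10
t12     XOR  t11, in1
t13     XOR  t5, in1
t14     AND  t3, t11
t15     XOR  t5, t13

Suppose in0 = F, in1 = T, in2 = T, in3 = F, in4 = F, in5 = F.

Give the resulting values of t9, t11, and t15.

t9 = F; t11 = F; t15 = T

t1 = in5 OR in0 = F OR F = F
t2 = in4 AND in5 AND in2 = F AND F AND T = F
t3 = t2 XOR t1 = F XOR F = F
t5 = in2 XOR in3 = T XOR F = T
t8 = t5 XOR t3 = T XOR F = T
t9 = in0 XOR in3 = F XOR F = F
t10 = in0 XOR t8 = F XOR T = T
t11 = t8 XOR t10 = T XOR T = F
t13 = t5 XOR in1 = T XOR T = F
t15 = t5 XOR t13 = T XOR F = T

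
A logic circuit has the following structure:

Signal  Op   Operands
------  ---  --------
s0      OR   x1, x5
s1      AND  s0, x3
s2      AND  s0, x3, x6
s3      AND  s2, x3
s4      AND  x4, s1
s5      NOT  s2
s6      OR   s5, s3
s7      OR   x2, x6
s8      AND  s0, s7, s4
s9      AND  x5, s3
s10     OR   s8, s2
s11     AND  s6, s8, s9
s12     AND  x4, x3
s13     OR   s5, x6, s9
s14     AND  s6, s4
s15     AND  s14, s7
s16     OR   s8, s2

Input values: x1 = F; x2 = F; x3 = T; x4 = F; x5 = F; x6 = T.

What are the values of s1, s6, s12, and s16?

s1 = F, s6 = T, s12 = F, s16 = F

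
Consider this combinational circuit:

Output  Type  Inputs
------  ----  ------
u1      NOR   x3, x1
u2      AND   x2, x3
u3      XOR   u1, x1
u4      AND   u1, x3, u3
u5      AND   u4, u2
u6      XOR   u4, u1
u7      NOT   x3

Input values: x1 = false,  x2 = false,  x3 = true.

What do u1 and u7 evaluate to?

u1 = false, u7 = false

u1 = x3 NOR x1 = true NOR false = false
u7 = NOT x3 = NOT true = false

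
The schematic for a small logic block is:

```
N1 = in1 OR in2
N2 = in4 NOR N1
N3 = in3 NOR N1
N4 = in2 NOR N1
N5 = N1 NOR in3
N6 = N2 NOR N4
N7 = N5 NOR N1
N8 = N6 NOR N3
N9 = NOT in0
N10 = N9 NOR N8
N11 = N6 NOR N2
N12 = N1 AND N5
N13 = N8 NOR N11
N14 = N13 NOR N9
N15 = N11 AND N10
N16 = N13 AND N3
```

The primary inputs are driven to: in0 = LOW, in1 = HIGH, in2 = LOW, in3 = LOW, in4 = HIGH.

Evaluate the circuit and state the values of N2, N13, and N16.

N2 = LOW, N13 = HIGH, N16 = LOW

N1 = in1 OR in2 = HIGH OR LOW = HIGH
N2 = in4 NOR N1 = HIGH NOR HIGH = LOW
N3 = in3 NOR N1 = LOW NOR HIGH = LOW
N4 = in2 NOR N1 = LOW NOR HIGH = LOW
N6 = N2 NOR N4 = LOW NOR LOW = HIGH
N8 = N6 NOR N3 = HIGH NOR LOW = LOW
N11 = N6 NOR N2 = HIGH NOR LOW = LOW
N13 = N8 NOR N11 = LOW NOR LOW = HIGH
N16 = N13 AND N3 = HIGH AND LOW = LOW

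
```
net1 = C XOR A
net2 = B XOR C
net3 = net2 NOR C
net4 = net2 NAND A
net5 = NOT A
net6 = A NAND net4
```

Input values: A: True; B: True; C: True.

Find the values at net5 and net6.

net5 = False, net6 = False

net2 = B XOR C = True XOR True = False
net4 = net2 NAND A = False NAND True = True
net5 = NOT A = NOT True = False
net6 = A NAND net4 = True NAND True = False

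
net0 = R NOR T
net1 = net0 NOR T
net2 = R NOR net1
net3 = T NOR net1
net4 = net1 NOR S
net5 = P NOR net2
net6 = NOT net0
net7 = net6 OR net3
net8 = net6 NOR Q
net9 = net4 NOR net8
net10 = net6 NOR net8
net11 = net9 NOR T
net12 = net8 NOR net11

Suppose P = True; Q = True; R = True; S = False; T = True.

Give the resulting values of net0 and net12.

net0 = False; net12 = True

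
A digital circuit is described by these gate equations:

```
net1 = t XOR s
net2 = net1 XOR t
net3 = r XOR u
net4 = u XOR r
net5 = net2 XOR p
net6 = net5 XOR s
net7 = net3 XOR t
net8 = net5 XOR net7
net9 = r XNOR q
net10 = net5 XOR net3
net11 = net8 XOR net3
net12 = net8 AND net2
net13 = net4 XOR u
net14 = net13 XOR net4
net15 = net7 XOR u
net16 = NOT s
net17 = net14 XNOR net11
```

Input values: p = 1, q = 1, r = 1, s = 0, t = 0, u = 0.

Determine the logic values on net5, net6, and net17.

net5 = 1, net6 = 1, net17 = 0

net1 = t XOR s = 0 XOR 0 = 0
net2 = net1 XOR t = 0 XOR 0 = 0
net3 = r XOR u = 1 XOR 0 = 1
net4 = u XOR r = 0 XOR 1 = 1
net5 = net2 XOR p = 0 XOR 1 = 1
net6 = net5 XOR s = 1 XOR 0 = 1
net7 = net3 XOR t = 1 XOR 0 = 1
net8 = net5 XOR net7 = 1 XOR 1 = 0
net11 = net8 XOR net3 = 0 XOR 1 = 1
net13 = net4 XOR u = 1 XOR 0 = 1
net14 = net13 XOR net4 = 1 XOR 1 = 0
net17 = net14 XNOR net11 = 0 XNOR 1 = 0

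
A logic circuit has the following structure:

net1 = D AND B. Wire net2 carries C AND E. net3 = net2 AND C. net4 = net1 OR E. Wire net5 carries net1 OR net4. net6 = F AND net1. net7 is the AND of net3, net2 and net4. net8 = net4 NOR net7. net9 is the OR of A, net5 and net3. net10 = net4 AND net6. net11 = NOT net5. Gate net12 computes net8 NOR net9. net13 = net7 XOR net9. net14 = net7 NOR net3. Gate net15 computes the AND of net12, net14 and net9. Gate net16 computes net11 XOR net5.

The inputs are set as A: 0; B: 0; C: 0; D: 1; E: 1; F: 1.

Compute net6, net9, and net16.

net1 = D AND B = 1 AND 0 = 0
net2 = C AND E = 0 AND 1 = 0
net3 = net2 AND C = 0 AND 0 = 0
net4 = net1 OR E = 0 OR 1 = 1
net5 = net1 OR net4 = 0 OR 1 = 1
net6 = F AND net1 = 1 AND 0 = 0
net9 = A OR net5 OR net3 = 0 OR 1 OR 0 = 1
net11 = NOT net5 = NOT 1 = 0
net16 = net11 XOR net5 = 0 XOR 1 = 1

net6 = 0, net9 = 1, net16 = 1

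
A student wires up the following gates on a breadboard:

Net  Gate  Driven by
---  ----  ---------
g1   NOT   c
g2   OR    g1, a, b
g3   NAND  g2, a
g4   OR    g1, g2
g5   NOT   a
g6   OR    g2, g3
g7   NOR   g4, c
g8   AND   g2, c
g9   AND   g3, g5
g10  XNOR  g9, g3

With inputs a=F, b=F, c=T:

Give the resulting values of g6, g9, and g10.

g1 = NOT c = NOT T = F
g2 = g1 OR a OR b = F OR F OR F = F
g3 = g2 NAND a = F NAND F = T
g5 = NOT a = NOT F = T
g6 = g2 OR g3 = F OR T = T
g9 = g3 AND g5 = T AND T = T
g10 = g9 XNOR g3 = T XNOR T = T

g6 = T; g9 = T; g10 = T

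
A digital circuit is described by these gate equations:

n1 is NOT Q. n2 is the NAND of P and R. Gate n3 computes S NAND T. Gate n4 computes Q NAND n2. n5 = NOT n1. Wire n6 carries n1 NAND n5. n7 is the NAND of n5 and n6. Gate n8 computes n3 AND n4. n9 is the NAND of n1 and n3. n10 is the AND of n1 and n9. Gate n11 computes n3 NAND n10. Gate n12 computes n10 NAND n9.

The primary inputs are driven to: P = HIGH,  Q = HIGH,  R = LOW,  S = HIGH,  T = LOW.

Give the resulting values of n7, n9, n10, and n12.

n7 = LOW, n9 = HIGH, n10 = LOW, n12 = HIGH

n1 = NOT Q = NOT HIGH = LOW
n3 = S NAND T = HIGH NAND LOW = HIGH
n5 = NOT n1 = NOT LOW = HIGH
n6 = n1 NAND n5 = LOW NAND HIGH = HIGH
n7 = n5 NAND n6 = HIGH NAND HIGH = LOW
n9 = n1 NAND n3 = LOW NAND HIGH = HIGH
n10 = n1 AND n9 = LOW AND HIGH = LOW
n12 = n10 NAND n9 = LOW NAND HIGH = HIGH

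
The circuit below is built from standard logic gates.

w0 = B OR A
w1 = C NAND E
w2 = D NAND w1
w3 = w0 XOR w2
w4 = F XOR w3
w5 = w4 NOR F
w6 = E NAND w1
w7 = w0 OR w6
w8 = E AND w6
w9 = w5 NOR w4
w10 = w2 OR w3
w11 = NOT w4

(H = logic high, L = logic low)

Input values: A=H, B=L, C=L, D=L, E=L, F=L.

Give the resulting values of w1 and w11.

w1 = H; w11 = H

w0 = B OR A = L OR H = H
w1 = C NAND E = L NAND L = H
w2 = D NAND w1 = L NAND H = H
w3 = w0 XOR w2 = H XOR H = L
w4 = F XOR w3 = L XOR L = L
w11 = NOT w4 = NOT L = H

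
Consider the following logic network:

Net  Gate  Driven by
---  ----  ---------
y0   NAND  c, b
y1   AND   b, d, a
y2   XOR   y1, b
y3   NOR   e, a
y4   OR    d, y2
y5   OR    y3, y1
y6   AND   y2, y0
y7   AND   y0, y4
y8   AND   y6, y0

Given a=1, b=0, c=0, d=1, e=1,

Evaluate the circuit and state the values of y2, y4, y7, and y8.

y2 = 0, y4 = 1, y7 = 1, y8 = 0

y0 = c NAND b = 0 NAND 0 = 1
y1 = b AND d AND a = 0 AND 1 AND 1 = 0
y2 = y1 XOR b = 0 XOR 0 = 0
y4 = d OR y2 = 1 OR 0 = 1
y6 = y2 AND y0 = 0 AND 1 = 0
y7 = y0 AND y4 = 1 AND 1 = 1
y8 = y6 AND y0 = 0 AND 1 = 0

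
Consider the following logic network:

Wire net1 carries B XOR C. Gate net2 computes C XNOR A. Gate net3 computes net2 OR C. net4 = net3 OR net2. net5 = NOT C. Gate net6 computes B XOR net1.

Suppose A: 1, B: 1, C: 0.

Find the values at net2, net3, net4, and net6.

net2 = 0  net3 = 0  net4 = 0  net6 = 0

net1 = B XOR C = 1 XOR 0 = 1
net2 = C XNOR A = 0 XNOR 1 = 0
net3 = net2 OR C = 0 OR 0 = 0
net4 = net3 OR net2 = 0 OR 0 = 0
net6 = B XOR net1 = 1 XOR 1 = 0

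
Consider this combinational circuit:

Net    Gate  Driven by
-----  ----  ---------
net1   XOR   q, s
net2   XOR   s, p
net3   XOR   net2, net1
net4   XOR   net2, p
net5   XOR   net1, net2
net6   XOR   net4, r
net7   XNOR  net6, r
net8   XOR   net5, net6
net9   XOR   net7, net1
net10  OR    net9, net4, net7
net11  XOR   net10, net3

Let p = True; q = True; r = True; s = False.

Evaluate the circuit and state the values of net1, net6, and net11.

net1 = True  net6 = True  net11 = True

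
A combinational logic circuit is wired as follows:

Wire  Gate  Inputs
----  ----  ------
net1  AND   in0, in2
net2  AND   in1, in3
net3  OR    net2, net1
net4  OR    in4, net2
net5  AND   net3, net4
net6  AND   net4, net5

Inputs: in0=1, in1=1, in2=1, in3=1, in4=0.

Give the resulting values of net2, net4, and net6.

net1 = in0 AND in2 = 1 AND 1 = 1
net2 = in1 AND in3 = 1 AND 1 = 1
net3 = net2 OR net1 = 1 OR 1 = 1
net4 = in4 OR net2 = 0 OR 1 = 1
net5 = net3 AND net4 = 1 AND 1 = 1
net6 = net4 AND net5 = 1 AND 1 = 1

net2 = 1, net4 = 1, net6 = 1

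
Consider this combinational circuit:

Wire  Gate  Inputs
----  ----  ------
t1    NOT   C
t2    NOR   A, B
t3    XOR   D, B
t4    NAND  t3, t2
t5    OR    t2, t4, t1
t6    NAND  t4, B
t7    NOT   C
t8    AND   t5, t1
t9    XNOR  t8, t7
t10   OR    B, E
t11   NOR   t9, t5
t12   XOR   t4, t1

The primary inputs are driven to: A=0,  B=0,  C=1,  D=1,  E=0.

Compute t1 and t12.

t1 = 0; t12 = 0

t1 = NOT C = NOT 1 = 0
t2 = A NOR B = 0 NOR 0 = 1
t3 = D XOR B = 1 XOR 0 = 1
t4 = t3 NAND t2 = 1 NAND 1 = 0
t12 = t4 XOR t1 = 0 XOR 0 = 0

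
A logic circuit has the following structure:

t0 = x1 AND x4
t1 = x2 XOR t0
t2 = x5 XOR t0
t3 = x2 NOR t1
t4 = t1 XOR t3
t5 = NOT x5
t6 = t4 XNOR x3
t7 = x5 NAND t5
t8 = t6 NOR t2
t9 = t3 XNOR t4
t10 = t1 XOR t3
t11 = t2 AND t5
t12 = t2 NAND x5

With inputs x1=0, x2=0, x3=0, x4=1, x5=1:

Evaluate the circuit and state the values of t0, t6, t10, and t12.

t0 = 0; t6 = 0; t10 = 1; t12 = 0

t0 = x1 AND x4 = 0 AND 1 = 0
t1 = x2 XOR t0 = 0 XOR 0 = 0
t2 = x5 XOR t0 = 1 XOR 0 = 1
t3 = x2 NOR t1 = 0 NOR 0 = 1
t4 = t1 XOR t3 = 0 XOR 1 = 1
t6 = t4 XNOR x3 = 1 XNOR 0 = 0
t10 = t1 XOR t3 = 0 XOR 1 = 1
t12 = t2 NAND x5 = 1 NAND 1 = 0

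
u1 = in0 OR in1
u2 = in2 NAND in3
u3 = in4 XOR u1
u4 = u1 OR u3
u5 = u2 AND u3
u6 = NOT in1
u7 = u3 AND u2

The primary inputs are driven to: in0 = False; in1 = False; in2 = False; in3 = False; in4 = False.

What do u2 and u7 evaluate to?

u1 = in0 OR in1 = False OR False = False
u2 = in2 NAND in3 = False NAND False = True
u3 = in4 XOR u1 = False XOR False = False
u7 = u3 AND u2 = False AND True = False

u2 = True, u7 = False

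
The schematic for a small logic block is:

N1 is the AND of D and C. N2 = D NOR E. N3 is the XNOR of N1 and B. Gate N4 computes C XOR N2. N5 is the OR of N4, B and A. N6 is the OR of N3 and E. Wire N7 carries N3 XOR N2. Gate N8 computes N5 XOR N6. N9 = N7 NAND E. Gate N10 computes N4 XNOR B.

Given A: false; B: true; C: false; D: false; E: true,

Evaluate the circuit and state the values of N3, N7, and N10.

N1 = D AND C = false AND false = false
N2 = D NOR E = false NOR true = false
N3 = N1 XNOR B = false XNOR true = false
N4 = C XOR N2 = false XOR false = false
N7 = N3 XOR N2 = false XOR false = false
N10 = N4 XNOR B = false XNOR true = false

N3 = false, N7 = false, N10 = false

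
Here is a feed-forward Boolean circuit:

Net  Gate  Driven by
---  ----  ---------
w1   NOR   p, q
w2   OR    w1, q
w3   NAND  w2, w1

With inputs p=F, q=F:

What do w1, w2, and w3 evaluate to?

w1 = T; w2 = T; w3 = F

w1 = p NOR q = F NOR F = T
w2 = w1 OR q = T OR F = T
w3 = w2 NAND w1 = T NAND T = F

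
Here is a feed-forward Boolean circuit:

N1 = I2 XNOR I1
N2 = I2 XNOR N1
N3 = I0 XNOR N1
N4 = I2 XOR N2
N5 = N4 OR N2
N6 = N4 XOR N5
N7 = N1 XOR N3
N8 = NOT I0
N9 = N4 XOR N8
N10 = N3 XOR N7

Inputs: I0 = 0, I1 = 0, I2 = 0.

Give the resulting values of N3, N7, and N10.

N3 = 0  N7 = 1  N10 = 1

N1 = I2 XNOR I1 = 0 XNOR 0 = 1
N3 = I0 XNOR N1 = 0 XNOR 1 = 0
N7 = N1 XOR N3 = 1 XOR 0 = 1
N10 = N3 XOR N7 = 0 XOR 1 = 1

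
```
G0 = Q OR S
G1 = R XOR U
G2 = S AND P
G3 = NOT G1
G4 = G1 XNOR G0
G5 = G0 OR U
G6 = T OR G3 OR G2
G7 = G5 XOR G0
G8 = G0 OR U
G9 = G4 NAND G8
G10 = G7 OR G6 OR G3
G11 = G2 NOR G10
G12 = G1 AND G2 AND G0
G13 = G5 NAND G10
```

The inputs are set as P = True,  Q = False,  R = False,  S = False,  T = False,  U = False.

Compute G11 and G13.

G11 = False, G13 = True

G0 = Q OR S = False OR False = False
G1 = R XOR U = False XOR False = False
G2 = S AND P = False AND True = False
G3 = NOT G1 = NOT False = True
G5 = G0 OR U = False OR False = False
G6 = T OR G3 OR G2 = False OR True OR False = True
G7 = G5 XOR G0 = False XOR False = False
G10 = G7 OR G6 OR G3 = False OR True OR True = True
G11 = G2 NOR G10 = False NOR True = False
G13 = G5 NAND G10 = False NAND True = True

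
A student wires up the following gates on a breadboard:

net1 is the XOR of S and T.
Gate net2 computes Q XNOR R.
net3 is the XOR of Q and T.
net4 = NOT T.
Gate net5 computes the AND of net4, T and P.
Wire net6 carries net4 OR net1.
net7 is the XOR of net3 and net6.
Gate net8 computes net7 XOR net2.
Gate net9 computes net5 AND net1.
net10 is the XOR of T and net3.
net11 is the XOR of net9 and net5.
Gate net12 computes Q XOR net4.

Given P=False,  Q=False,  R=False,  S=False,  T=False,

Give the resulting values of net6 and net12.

net6 = True; net12 = True

net1 = S XOR T = False XOR False = False
net4 = NOT T = NOT False = True
net6 = net4 OR net1 = True OR False = True
net12 = Q XOR net4 = False XOR True = True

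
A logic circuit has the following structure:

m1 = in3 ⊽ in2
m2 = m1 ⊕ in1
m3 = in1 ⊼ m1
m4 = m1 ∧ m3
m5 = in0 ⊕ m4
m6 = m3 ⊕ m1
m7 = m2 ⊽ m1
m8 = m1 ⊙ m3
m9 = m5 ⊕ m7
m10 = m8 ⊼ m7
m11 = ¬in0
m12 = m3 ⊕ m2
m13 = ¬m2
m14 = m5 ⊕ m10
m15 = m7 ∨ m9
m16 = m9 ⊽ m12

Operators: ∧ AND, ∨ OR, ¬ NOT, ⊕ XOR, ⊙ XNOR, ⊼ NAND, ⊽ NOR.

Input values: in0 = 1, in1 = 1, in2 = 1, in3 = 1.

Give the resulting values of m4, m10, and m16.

m1 = in3 NOR in2 = 1 NOR 1 = 0
m2 = m1 XOR in1 = 0 XOR 1 = 1
m3 = in1 NAND m1 = 1 NAND 0 = 1
m4 = m1 AND m3 = 0 AND 1 = 0
m5 = in0 XOR m4 = 1 XOR 0 = 1
m7 = m2 NOR m1 = 1 NOR 0 = 0
m8 = m1 XNOR m3 = 0 XNOR 1 = 0
m9 = m5 XOR m7 = 1 XOR 0 = 1
m10 = m8 NAND m7 = 0 NAND 0 = 1
m12 = m3 XOR m2 = 1 XOR 1 = 0
m16 = m9 NOR m12 = 1 NOR 0 = 0

m4 = 0, m10 = 1, m16 = 0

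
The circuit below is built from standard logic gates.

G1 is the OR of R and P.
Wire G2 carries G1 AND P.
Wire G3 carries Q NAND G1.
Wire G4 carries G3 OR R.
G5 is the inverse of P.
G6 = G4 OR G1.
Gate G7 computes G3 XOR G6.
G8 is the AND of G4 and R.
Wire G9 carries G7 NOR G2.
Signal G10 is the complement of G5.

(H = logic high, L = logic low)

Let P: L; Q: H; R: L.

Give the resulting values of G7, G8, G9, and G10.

G1 = R OR P = L OR L = L
G2 = G1 AND P = L AND L = L
G3 = Q NAND G1 = H NAND L = H
G4 = G3 OR R = H OR L = H
G5 = NOT P = NOT L = H
G6 = G4 OR G1 = H OR L = H
G7 = G3 XOR G6 = H XOR H = L
G8 = G4 AND R = H AND L = L
G9 = G7 NOR G2 = L NOR L = H
G10 = NOT G5 = NOT H = L

G7 = L  G8 = L  G9 = H  G10 = L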